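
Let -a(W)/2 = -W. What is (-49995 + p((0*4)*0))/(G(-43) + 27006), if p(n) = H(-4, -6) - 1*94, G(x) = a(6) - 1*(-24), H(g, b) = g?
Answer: -50093/27042 ≈ -1.8524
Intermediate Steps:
a(W) = 2*W (a(W) = -(-2)*W = 2*W)
G(x) = 36 (G(x) = 2*6 - 1*(-24) = 12 + 24 = 36)
p(n) = -98 (p(n) = -4 - 1*94 = -4 - 94 = -98)
(-49995 + p((0*4)*0))/(G(-43) + 27006) = (-49995 - 98)/(36 + 27006) = -50093/27042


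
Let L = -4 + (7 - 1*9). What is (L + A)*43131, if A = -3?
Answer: -388179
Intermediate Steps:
L = -6 (L = -4 + (7 - 9) = -4 - 2 = -6)
(L + A)*43131 = (-6 - 3)*43131 = -9*43131 = -388179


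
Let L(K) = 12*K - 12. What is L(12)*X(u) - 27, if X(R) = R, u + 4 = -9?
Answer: -1743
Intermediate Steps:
u = -13 (u = -4 - 9 = -13)
L(K) = -12 + 12*K
L(12)*X(u) - 27 = (-12 + 12*12)*(-13) - 27 = (-12 + 144)*(-13) - 27 = 132*(-13) - 27 = -1716 - 27 = -1743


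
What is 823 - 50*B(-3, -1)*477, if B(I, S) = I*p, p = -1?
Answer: -70727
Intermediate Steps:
B(I, S) = -I (B(I, S) = I*(-1) = -I)
823 - 50*B(-3, -1)*477 = 823 - (-50)*(-3)*477 = 823 - 50*3*477 = 823 - 150*477 = 823 - 71550 = -70727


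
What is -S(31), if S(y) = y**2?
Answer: -961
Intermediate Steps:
-S(31) = -1*31**2 = -1*961 = -961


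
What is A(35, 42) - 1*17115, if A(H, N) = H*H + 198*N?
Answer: -7574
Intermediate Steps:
A(H, N) = H² + 198*N
A(35, 42) - 1*17115 = (35² + 198*42) - 1*17115 = (1225 + 8316) - 17115 = 9541 - 17115 = -7574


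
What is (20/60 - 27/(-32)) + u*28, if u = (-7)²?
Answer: 131825/96 ≈ 1373.2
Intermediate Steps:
u = 49
(20/60 - 27/(-32)) + u*28 = (20/60 - 27/(-32)) + 49*28 = (20*(1/60) - 27*(-1/32)) + 1372 = (⅓ + 27/32) + 1372 = 113/96 + 1372 = 131825/96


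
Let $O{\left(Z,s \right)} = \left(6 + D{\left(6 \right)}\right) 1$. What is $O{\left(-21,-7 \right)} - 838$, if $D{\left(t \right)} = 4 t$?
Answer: $-808$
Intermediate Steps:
$O{\left(Z,s \right)} = 30$ ($O{\left(Z,s \right)} = \left(6 + 4 \cdot 6\right) 1 = \left(6 + 24\right) 1 = 30 \cdot 1 = 30$)
$O{\left(-21,-7 \right)} - 838 = 30 - 838 = -808$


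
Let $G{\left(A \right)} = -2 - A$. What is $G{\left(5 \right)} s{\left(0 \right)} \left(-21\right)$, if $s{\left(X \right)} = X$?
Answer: $0$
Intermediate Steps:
$G{\left(5 \right)} s{\left(0 \right)} \left(-21\right) = \left(-2 - 5\right) 0 \left(-21\right) = \left(-7\right) 0 \left(-21\right) = 0 \left(-21\right) = 0$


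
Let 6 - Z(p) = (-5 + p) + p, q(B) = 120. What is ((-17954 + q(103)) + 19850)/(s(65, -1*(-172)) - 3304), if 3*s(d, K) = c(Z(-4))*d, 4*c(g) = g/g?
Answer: -24192/39583 ≈ -0.61117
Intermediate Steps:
Z(p) = 11 - 2*p (Z(p) = 6 - ((-5 + p) + p) = 6 - (-5 + 2*p) = 6 + (5 - 2*p) = 11 - 2*p)
c(g) = 1/4 (c(g) = (g/g)/4 = (1/4)*1 = 1/4)
s(d, K) = d/12 (s(d, K) = (d/4)/3 = d/12)
((-17954 + q(103)) + 19850)/(s(65, -1*(-172)) - 3304) = ((-17954 + 120) + 19850)/((1/12)*65 - 3304) = (-17834 + 19850)/(65/12 - 3304) = 2016/(-39583/12) = 2016*(-12/39583) = -24192/39583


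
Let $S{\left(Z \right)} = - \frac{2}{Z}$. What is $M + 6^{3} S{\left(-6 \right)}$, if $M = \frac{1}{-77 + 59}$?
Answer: $\frac{1295}{18} \approx 71.944$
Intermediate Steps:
$M = - \frac{1}{18}$ ($M = \frac{1}{-18} = - \frac{1}{18} \approx -0.055556$)
$M + 6^{3} S{\left(-6 \right)} = - \frac{1}{18} + 6^{3} \left(- \frac{2}{-6}\right) = - \frac{1}{18} + 216 \left(\left(-2\right) \left(- \frac{1}{6}\right)\right) = - \frac{1}{18} + 216 \cdot \frac{1}{3} = - \frac{1}{18} + 72 = \frac{1295}{18}$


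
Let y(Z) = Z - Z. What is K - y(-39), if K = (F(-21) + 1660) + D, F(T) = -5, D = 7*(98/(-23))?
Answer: 37379/23 ≈ 1625.2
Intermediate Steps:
D = -686/23 (D = 7*(98*(-1/23)) = 7*(-98/23) = -686/23 ≈ -29.826)
K = 37379/23 (K = (-5 + 1660) - 686/23 = 1655 - 686/23 = 37379/23 ≈ 1625.2)
y(Z) = 0
K - y(-39) = 37379/23 - 1*0 = 37379/23 + 0 = 37379/23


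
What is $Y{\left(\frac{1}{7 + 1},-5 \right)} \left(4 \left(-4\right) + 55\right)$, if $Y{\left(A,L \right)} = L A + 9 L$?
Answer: $- \frac{14235}{8} \approx -1779.4$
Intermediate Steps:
$Y{\left(A,L \right)} = 9 L + A L$ ($Y{\left(A,L \right)} = A L + 9 L = 9 L + A L$)
$Y{\left(\frac{1}{7 + 1},-5 \right)} \left(4 \left(-4\right) + 55\right) = - 5 \left(9 + \frac{1}{7 + 1}\right) \left(4 \left(-4\right) + 55\right) = - 5 \left(9 + \frac{1}{8}\right) \left(-16 + 55\right) = - 5 \left(9 + \frac{1}{8}\right) 39 = \left(-5\right) \frac{73}{8} \cdot 39 = \left(- \frac{365}{8}\right) 39 = - \frac{14235}{8}$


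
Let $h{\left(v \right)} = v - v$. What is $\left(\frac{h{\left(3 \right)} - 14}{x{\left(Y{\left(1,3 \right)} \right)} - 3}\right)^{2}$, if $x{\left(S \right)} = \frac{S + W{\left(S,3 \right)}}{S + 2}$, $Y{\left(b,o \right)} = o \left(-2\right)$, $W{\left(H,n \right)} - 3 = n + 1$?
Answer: $\frac{3136}{169} \approx 18.556$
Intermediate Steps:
$W{\left(H,n \right)} = 4 + n$ ($W{\left(H,n \right)} = 3 + \left(n + 1\right) = 3 + \left(1 + n\right) = 4 + n$)
$h{\left(v \right)} = 0$
$Y{\left(b,o \right)} = - 2 o$
$x{\left(S \right)} = \frac{7 + S}{2 + S}$ ($x{\left(S \right)} = \frac{S + \left(4 + 3\right)}{S + 2} = \frac{S + 7}{2 + S} = \frac{7 + S}{2 + S}$)
$\left(\frac{h{\left(3 \right)} - 14}{x{\left(Y{\left(1,3 \right)} \right)} - 3}\right)^{2} = \left(\frac{0 - 14}{\frac{7 - 6}{2 - 6} - 3}\right)^{2} = \left(- \frac{14}{\frac{7 - 6}{2 - 6} - 3}\right)^{2} = \left(- \frac{14}{\frac{1}{-4} \cdot 1 - 3}\right)^{2} = \left(- \frac{14}{\left(- \frac{1}{4}\right) 1 - 3}\right)^{2} = \left(- \frac{14}{- \frac{1}{4} - 3}\right)^{2} = \left(- \frac{14}{- \frac{13}{4}}\right)^{2} = \left(\left(-14\right) \left(- \frac{4}{13}\right)\right)^{2} = \left(\frac{56}{13}\right)^{2} = \frac{3136}{169}$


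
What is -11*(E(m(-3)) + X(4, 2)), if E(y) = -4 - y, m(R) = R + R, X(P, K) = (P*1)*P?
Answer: -198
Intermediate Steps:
X(P, K) = P² (X(P, K) = P*P = P²)
m(R) = 2*R
-11*(E(m(-3)) + X(4, 2)) = -11*((-4 - 2*(-3)) + 4²) = -11*((-4 - 1*(-6)) + 16) = -11*((-4 + 6) + 16) = -11*(2 + 16) = -11*18 = -198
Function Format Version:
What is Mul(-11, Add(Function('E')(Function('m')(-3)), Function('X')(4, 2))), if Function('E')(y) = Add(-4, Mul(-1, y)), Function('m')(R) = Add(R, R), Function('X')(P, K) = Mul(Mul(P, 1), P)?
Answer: -198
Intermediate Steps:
Function('X')(P, K) = Pow(P, 2) (Function('X')(P, K) = Mul(P, P) = Pow(P, 2))
Function('m')(R) = Mul(2, R)
Mul(-11, Add(Function('E')(Function('m')(-3)), Function('X')(4, 2))) = Mul(-11, Add(Add(-4, Mul(-1, Mul(2, -3))), Pow(4, 2))) = Mul(-11, Add(Add(-4, Mul(-1, -6)), 16)) = Mul(-11, Add(Add(-4, 6), 16)) = Mul(-11, Add(2, 16)) = Mul(-11, 18) = -198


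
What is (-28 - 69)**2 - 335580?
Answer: -326171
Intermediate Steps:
(-28 - 69)**2 - 335580 = (-97)**2 - 335580 = 9409 - 335580 = -326171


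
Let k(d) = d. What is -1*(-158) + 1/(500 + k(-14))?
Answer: 76789/486 ≈ 158.00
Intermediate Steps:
-1*(-158) + 1/(500 + k(-14)) = -1*(-158) + 1/(500 - 14) = 158 + 1/486 = 76789/486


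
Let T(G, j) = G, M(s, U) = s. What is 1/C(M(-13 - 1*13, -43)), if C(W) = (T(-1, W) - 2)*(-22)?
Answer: 1/66 ≈ 0.015152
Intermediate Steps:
C(W) = 66 (C(W) = (-1 - 2)*(-22) = -3*(-22) = 66)
1/C(M(-13 - 1*13, -43)) = 1/66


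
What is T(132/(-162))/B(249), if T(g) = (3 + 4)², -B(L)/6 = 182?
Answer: -7/156 ≈ -0.044872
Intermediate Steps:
B(L) = -1092 (B(L) = -6*182 = -1092)
T(g) = 49 (T(g) = 7² = 49)
T(132/(-162))/B(249) = 49/(-1092) = 49*(-1/1092) = -7/156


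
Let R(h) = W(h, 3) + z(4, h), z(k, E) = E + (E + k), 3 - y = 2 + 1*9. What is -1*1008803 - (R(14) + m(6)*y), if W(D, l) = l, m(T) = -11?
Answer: -1008926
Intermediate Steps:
y = -8 (y = 3 - (2 + 1*9) = 3 - (2 + 9) = 3 - 1*11 = 3 - 11 = -8)
z(k, E) = k + 2*E
R(h) = 7 + 2*h (R(h) = 3 + (4 + 2*h) = 7 + 2*h)
-1*1008803 - (R(14) + m(6)*y) = -1*1008803 - ((7 + 2*14) - 11*(-8)) = -1008803 - ((7 + 28) + 88) = -1008803 - (35 + 88) = -1008803 - 1*123 = -1008803 - 123 = -1008926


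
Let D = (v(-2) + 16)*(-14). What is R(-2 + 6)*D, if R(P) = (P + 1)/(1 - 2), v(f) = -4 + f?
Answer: 700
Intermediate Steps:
R(P) = -1 - P (R(P) = (1 + P)/(-1) = (1 + P)*(-1) = -1 - P)
D = -140 (D = ((-4 - 2) + 16)*(-14) = (-6 + 16)*(-14) = 10*(-14) = -140)
R(-2 + 6)*D = (-1 - (-2 + 6))*(-140) = (-1 - 1*4)*(-140) = (-1 - 4)*(-140) = -5*(-140) = 700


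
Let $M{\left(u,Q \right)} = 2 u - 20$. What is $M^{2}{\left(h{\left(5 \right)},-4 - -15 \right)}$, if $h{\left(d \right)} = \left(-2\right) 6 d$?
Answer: $19600$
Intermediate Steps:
$h{\left(d \right)} = - 12 d$
$M{\left(u,Q \right)} = -20 + 2 u$
$M^{2}{\left(h{\left(5 \right)},-4 - -15 \right)} = \left(-20 + 2 \left(\left(-12\right) 5\right)\right)^{2} = \left(-20 + 2 \left(-60\right)\right)^{2} = \left(-20 - 120\right)^{2} = \left(-140\right)^{2} = 19600$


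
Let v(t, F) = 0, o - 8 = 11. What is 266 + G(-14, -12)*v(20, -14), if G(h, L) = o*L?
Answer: 266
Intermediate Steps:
o = 19 (o = 8 + 11 = 19)
G(h, L) = 19*L
266 + G(-14, -12)*v(20, -14) = 266 + (19*(-12))*0 = 266 - 228*0 = 266 + 0 = 266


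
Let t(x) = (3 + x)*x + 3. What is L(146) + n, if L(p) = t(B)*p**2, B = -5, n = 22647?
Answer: 299755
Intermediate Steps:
t(x) = 3 + x*(3 + x) (t(x) = x*(3 + x) + 3 = 3 + x*(3 + x))
L(p) = 13*p**2 (L(p) = (3 + (-5)**2 + 3*(-5))*p**2 = (3 + 25 - 15)*p**2 = 13*p**2)
L(146) + n = 13*146**2 + 22647 = 13*21316 + 22647 = 277108 + 22647 = 299755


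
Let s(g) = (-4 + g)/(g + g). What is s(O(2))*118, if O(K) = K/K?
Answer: -177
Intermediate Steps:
O(K) = 1
s(g) = (-4 + g)/(2*g) (s(g) = (-4 + g)/((2*g)) = (-4 + g)*(1/(2*g)) = (-4 + g)/(2*g))
s(O(2))*118 = ((1/2)*(-4 + 1)/1)*118 = ((1/2)*1*(-3))*118 = -3/2*118 = -177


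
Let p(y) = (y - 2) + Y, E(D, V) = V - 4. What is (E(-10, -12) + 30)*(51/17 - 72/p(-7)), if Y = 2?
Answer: 186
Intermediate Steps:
E(D, V) = -4 + V
p(y) = y (p(y) = (y - 2) + 2 = (-2 + y) + 2 = y)
(E(-10, -12) + 30)*(51/17 - 72/p(-7)) = ((-4 - 12) + 30)*(51/17 - 72/(-7)) = (-16 + 30)*(51*(1/17) - 72*(-1/7)) = 14*(3 + 72/7) = 14*(93/7) = 186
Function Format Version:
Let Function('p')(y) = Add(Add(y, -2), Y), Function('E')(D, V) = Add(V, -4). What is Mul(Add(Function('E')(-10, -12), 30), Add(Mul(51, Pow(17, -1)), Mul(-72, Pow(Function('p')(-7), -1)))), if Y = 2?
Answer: 186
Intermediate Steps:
Function('E')(D, V) = Add(-4, V)
Function('p')(y) = y (Function('p')(y) = Add(Add(y, -2), 2) = Add(Add(-2, y), 2) = y)
Mul(Add(Function('E')(-10, -12), 30), Add(Mul(51, Pow(17, -1)), Mul(-72, Pow(Function('p')(-7), -1)))) = Mul(Add(Add(-4, -12), 30), Add(Mul(51, Pow(17, -1)), Mul(-72, Pow(-7, -1)))) = Mul(Add(-16, 30), Add(Mul(51, Rational(1, 17)), Mul(-72, Rational(-1, 7)))) = Mul(14, Add(3, Rational(72, 7))) = Mul(14, Rational(93, 7)) = 186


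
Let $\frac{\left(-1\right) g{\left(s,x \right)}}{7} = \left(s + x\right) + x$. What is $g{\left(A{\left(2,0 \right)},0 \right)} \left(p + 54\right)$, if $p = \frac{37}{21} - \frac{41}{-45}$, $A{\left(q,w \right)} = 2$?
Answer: $- \frac{35704}{45} \approx -793.42$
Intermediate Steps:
$g{\left(s,x \right)} = - 14 x - 7 s$ ($g{\left(s,x \right)} = - 7 \left(\left(s + x\right) + x\right) = - 7 \left(s + 2 x\right) = - 14 x - 7 s$)
$p = \frac{842}{315}$ ($p = 37 \cdot \frac{1}{21} - - \frac{41}{45} = \frac{37}{21} + \frac{41}{45} = \frac{842}{315} \approx 2.673$)
$g{\left(A{\left(2,0 \right)},0 \right)} \left(p + 54\right) = \left(\left(-14\right) 0 - 14\right) \left(\frac{842}{315} + 54\right) = \left(0 - 14\right) \frac{17852}{315} = \left(-14\right) \frac{17852}{315} = - \frac{35704}{45}$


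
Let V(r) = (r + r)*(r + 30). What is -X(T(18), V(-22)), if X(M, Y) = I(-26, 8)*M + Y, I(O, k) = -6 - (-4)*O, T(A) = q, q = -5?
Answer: -198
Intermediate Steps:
V(r) = 2*r*(30 + r) (V(r) = (2*r)*(30 + r) = 2*r*(30 + r))
T(A) = -5
I(O, k) = -6 + 4*O
X(M, Y) = Y - 110*M (X(M, Y) = (-6 + 4*(-26))*M + Y = (-6 - 104)*M + Y = -110*M + Y = Y - 110*M)
-X(T(18), V(-22)) = -(2*(-22)*(30 - 22) - 110*(-5)) = -(2*(-22)*8 + 550) = -(-352 + 550) = -1*198 = -198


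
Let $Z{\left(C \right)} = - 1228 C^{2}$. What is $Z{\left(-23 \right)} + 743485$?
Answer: $93873$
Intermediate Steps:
$Z{\left(-23 \right)} + 743485 = - 1228 \left(-23\right)^{2} + 743485 = \left(-1228\right) 529 + 743485 = -649612 + 743485 = 93873$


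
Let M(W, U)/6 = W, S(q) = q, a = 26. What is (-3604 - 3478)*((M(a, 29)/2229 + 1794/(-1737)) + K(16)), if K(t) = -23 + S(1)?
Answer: 69959820280/430197 ≈ 1.6262e+5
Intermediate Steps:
K(t) = -22 (K(t) = -23 + 1 = -22)
M(W, U) = 6*W
(-3604 - 3478)*((M(a, 29)/2229 + 1794/(-1737)) + K(16)) = (-3604 - 3478)*(((6*26)/2229 + 1794/(-1737)) - 22) = -7082*((156*(1/2229) + 1794*(-1/1737)) - 22) = -7082*((52/743 - 598/579) - 22) = -7082*(-414206/430197 - 22) = -7082*(-9878540/430197) = 69959820280/430197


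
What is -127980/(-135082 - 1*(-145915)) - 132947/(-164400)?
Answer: -6533232383/593648400 ≈ -11.005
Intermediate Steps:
-127980/(-135082 - 1*(-145915)) - 132947/(-164400) = -127980/(-135082 + 145915) - 132947*(-1/164400) = -127980/10833 + 132947/164400 = -127980*1/10833 + 132947/164400 = -42660/3611 + 132947/164400 = -6533232383/593648400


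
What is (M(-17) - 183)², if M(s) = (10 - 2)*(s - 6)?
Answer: 134689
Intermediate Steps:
M(s) = -48 + 8*s (M(s) = 8*(-6 + s) = -48 + 8*s)
(M(-17) - 183)² = ((-48 + 8*(-17)) - 183)² = ((-48 - 136) - 183)² = (-184 - 183)² = (-367)² = 134689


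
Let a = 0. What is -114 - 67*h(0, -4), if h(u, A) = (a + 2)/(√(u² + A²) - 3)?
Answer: -248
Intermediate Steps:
h(u, A) = 2/(-3 + √(A² + u²)) (h(u, A) = (0 + 2)/(√(u² + A²) - 3) = 2/(√(A² + u²) - 3) = 2/(-3 + √(A² + u²)))
-114 - 67*h(0, -4) = -114 - 134/(-3 + √((-4)² + 0²)) = -114 - 134/(-3 + √(16 + 0)) = -114 - 134/(-3 + √16) = -114 - 134/(-3 + 4) = -114 - 134/1 = -114 - 134 = -248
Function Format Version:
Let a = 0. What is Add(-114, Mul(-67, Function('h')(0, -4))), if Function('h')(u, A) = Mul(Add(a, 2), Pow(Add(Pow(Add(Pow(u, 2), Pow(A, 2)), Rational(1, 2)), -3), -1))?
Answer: -248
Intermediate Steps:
Function('h')(u, A) = Mul(2, Pow(Add(-3, Pow(Add(Pow(A, 2), Pow(u, 2)), Rational(1, 2))), -1)) (Function('h')(u, A) = Mul(Add(0, 2), Pow(Add(Pow(Add(Pow(u, 2), Pow(A, 2)), Rational(1, 2)), -3), -1)) = Mul(2, Pow(Add(Pow(Add(Pow(A, 2), Pow(u, 2)), Rational(1, 2)), -3), -1)) = Mul(2, Pow(Add(-3, Pow(Add(Pow(A, 2), Pow(u, 2)), Rational(1, 2))), -1)))
Add(-114, Mul(-67, Function('h')(0, -4))) = Add(-114, Mul(-67, Mul(2, Pow(Add(-3, Pow(Add(Pow(-4, 2), Pow(0, 2)), Rational(1, 2))), -1)))) = Add(-114, Mul(-67, Mul(2, Pow(Add(-3, Pow(Add(16, 0), Rational(1, 2))), -1)))) = Add(-114, Mul(-67, Mul(2, Pow(Add(-3, Pow(16, Rational(1, 2))), -1)))) = Add(-114, Mul(-67, Mul(2, Pow(Add(-3, 4), -1)))) = Add(-114, Mul(-67, Mul(2, Pow(1, -1)))) = Add(-114, Mul(-67, Mul(2, 1))) = Add(-114, Mul(-67, 2)) = Add(-114, -134) = -248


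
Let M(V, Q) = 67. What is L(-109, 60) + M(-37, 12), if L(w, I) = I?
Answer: 127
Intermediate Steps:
L(-109, 60) + M(-37, 12) = 60 + 67 = 127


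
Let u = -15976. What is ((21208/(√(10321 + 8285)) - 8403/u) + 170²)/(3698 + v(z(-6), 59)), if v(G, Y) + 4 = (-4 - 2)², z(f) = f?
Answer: 461714803/59590480 + 5302*√18606/17350095 ≈ 7.7898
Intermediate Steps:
v(G, Y) = 32 (v(G, Y) = -4 + (-4 - 2)² = -4 + (-6)² = -4 + 36 = 32)
((21208/(√(10321 + 8285)) - 8403/u) + 170²)/(3698 + v(z(-6), 59)) = ((21208/(√(10321 + 8285)) - 8403/(-15976)) + 170²)/(3698 + 32) = ((21208/(√18606) - 8403*(-1/15976)) + 28900)/3730 = ((21208*(√18606/18606) + 8403/15976) + 28900)*(1/3730) = ((10604*√18606/9303 + 8403/15976) + 28900)*(1/3730) = ((8403/15976 + 10604*√18606/9303) + 28900)*(1/3730) = (461714803/15976 + 10604*√18606/9303)*(1/3730) = 461714803/59590480 + 5302*√18606/17350095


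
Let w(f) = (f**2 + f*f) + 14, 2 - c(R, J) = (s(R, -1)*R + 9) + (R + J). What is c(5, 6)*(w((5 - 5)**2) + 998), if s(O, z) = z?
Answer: -13156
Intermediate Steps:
c(R, J) = -7 - J (c(R, J) = 2 - ((-R + 9) + (R + J)) = 2 - ((9 - R) + (J + R)) = 2 - (9 + J) = 2 + (-9 - J) = -7 - J)
w(f) = 14 + 2*f**2 (w(f) = (f**2 + f**2) + 14 = 2*f**2 + 14 = 14 + 2*f**2)
c(5, 6)*(w((5 - 5)**2) + 998) = (-7 - 1*6)*((14 + 2*((5 - 5)**2)**2) + 998) = (-7 - 6)*((14 + 2*(0**2)**2) + 998) = -13*((14 + 2*0**2) + 998) = -13*((14 + 2*0) + 998) = -13*((14 + 0) + 998) = -13*(14 + 998) = -13*1012 = -13156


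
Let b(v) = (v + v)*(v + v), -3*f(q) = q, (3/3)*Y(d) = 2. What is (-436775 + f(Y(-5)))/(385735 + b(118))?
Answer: -1310327/1324293 ≈ -0.98945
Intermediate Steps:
Y(d) = 2
f(q) = -q/3
b(v) = 4*v² (b(v) = (2*v)*(2*v) = 4*v²)
(-436775 + f(Y(-5)))/(385735 + b(118)) = (-436775 - ⅓*2)/(385735 + 4*118²) = (-436775 - ⅔)/(385735 + 4*13924) = -1310327/(3*(385735 + 55696)) = -1310327/3/441431 = -1310327/3*1/441431 = -1310327/1324293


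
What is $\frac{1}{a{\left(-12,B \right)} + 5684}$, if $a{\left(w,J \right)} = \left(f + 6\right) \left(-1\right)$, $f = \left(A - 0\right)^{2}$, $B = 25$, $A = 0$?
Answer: $\frac{1}{5678} \approx 0.00017612$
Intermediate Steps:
$f = 0$ ($f = \left(0 - 0\right)^{2} = \left(0 + 0\right)^{2} = 0^{2} = 0$)
$a{\left(w,J \right)} = -6$ ($a{\left(w,J \right)} = \left(0 + 6\right) \left(-1\right) = 6 \left(-1\right) = -6$)
$\frac{1}{a{\left(-12,B \right)} + 5684} = \frac{1}{-6 + 5684} = \frac{1}{5678}$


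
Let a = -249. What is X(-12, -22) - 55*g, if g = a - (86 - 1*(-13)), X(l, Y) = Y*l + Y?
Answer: 19382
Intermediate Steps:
X(l, Y) = Y + Y*l
g = -348 (g = -249 - (86 - 1*(-13)) = -249 - (86 + 13) = -249 - 1*99 = -249 - 99 = -348)
X(-12, -22) - 55*g = -22*(1 - 12) - 55*(-348) = -22*(-11) + 19140 = 242 + 19140 = 19382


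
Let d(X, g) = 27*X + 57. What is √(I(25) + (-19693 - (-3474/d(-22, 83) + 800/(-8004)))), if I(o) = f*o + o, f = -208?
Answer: I*√3191187465674670/358179 ≈ 157.72*I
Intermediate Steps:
I(o) = -207*o (I(o) = -208*o + o = -207*o)
d(X, g) = 57 + 27*X
√(I(25) + (-19693 - (-3474/d(-22, 83) + 800/(-8004)))) = √(-207*25 + (-19693 - (-3474/(57 + 27*(-22)) + 800/(-8004)))) = √(-5175 + (-19693 - (-3474/(57 - 594) + 800*(-1/8004)))) = √(-5175 + (-19693 - (-3474/(-537) - 200/2001))) = √(-5175 + (-19693 - (-3474*(-1/537) - 200/2001))) = √(-5175 + (-19693 - (1158/179 - 200/2001))) = √(-5175 + (-19693 - 1*2281358/358179)) = √(-5175 + (-19693 - 2281358/358179)) = √(-5175 - 7055900405/358179) = √(-8909476730/358179) = I*√3191187465674670/358179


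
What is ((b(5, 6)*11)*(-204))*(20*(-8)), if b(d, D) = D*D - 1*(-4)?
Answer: 14361600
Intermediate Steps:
b(d, D) = 4 + D**2 (b(d, D) = D**2 + 4 = 4 + D**2)
((b(5, 6)*11)*(-204))*(20*(-8)) = (((4 + 6**2)*11)*(-204))*(20*(-8)) = (((4 + 36)*11)*(-204))*(-160) = ((40*11)*(-204))*(-160) = (440*(-204))*(-160) = -89760*(-160) = 14361600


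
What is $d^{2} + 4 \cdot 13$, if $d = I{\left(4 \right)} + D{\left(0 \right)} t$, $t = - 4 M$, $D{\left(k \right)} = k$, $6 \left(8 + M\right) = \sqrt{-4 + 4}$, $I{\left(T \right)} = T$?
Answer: $68$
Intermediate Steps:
$M = -8$ ($M = -8 + \frac{\sqrt{-4 + 4}}{6} = -8 + \frac{\sqrt{0}}{6} = -8 + \frac{1}{6} \cdot 0 = -8 + 0 = -8$)
$t = 32$ ($t = \left(-4\right) \left(-8\right) = 32$)
$d = 4$ ($d = 4 + 0 \cdot 32 = 4 + 0 = 4$)
$d^{2} + 4 \cdot 13 = 4^{2} + 4 \cdot 13 = 16 + 52 = 68$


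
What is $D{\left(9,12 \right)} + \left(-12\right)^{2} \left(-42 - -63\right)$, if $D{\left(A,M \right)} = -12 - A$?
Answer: $3003$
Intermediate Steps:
$D{\left(9,12 \right)} + \left(-12\right)^{2} \left(-42 - -63\right) = \left(-12 - 9\right) + \left(-12\right)^{2} \left(-42 - -63\right) = \left(-12 - 9\right) + 144 \left(-42 + 63\right) = -21 + 144 \cdot 21 = -21 + 3024 = 3003$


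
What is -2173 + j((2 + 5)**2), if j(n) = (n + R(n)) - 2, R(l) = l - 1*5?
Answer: -2082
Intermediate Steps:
R(l) = -5 + l (R(l) = l - 5 = -5 + l)
j(n) = -7 + 2*n (j(n) = (n + (-5 + n)) - 2 = (-5 + 2*n) - 2 = -7 + 2*n)
-2173 + j((2 + 5)**2) = -2173 + (-7 + 2*(2 + 5)**2) = -2173 + (-7 + 2*7**2) = -2173 + (-7 + 2*49) = -2173 + (-7 + 98) = -2173 + 91 = -2082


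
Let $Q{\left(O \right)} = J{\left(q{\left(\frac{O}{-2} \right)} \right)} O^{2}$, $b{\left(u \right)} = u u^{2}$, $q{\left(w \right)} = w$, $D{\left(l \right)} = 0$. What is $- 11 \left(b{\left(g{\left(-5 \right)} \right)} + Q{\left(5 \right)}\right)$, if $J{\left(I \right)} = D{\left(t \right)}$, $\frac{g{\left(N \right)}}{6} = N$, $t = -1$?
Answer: $297000$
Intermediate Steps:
$g{\left(N \right)} = 6 N$
$J{\left(I \right)} = 0$
$b{\left(u \right)} = u^{3}$
$Q{\left(O \right)} = 0$ ($Q{\left(O \right)} = 0 O^{2} = 0$)
$- 11 \left(b{\left(g{\left(-5 \right)} \right)} + Q{\left(5 \right)}\right) = - 11 \left(\left(6 \left(-5\right)\right)^{3} + 0\right) = - 11 \left(\left(-30\right)^{3} + 0\right) = - 11 \left(-27000 + 0\right) = \left(-11\right) \left(-27000\right) = 297000$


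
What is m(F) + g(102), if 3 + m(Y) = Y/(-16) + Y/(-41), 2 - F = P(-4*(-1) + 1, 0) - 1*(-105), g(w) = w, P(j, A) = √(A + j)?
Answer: 70815/656 + 57*√5/656 ≈ 108.14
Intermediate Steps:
F = -103 - √5 (F = 2 - (√(0 + (-4*(-1) + 1)) - 1*(-105)) = 2 - (√(0 + (4 + 1)) + 105) = 2 - (√(0 + 5) + 105) = 2 - (√5 + 105) = 2 - (105 + √5) = 2 + (-105 - √5) = -103 - √5 ≈ -105.24)
m(Y) = -3 - 57*Y/656 (m(Y) = -3 + (Y/(-16) + Y/(-41)) = -3 + (Y*(-1/16) + Y*(-1/41)) = -3 + (-Y/16 - Y/41) = -3 - 57*Y/656)
m(F) + g(102) = (-3 - 57*(-103 - √5)/656) + 102 = (-3 + (5871/656 + 57*√5/656)) + 102 = (3903/656 + 57*√5/656) + 102 = 70815/656 + 57*√5/656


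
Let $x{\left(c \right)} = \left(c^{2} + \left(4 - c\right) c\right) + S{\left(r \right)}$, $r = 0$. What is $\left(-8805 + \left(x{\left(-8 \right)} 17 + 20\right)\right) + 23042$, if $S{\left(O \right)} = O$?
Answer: $13713$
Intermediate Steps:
$x{\left(c \right)} = c^{2} + c \left(4 - c\right)$ ($x{\left(c \right)} = \left(c^{2} + \left(4 - c\right) c\right) + 0 = \left(c^{2} + c \left(4 - c\right)\right) + 0 = c^{2} + c \left(4 - c\right)$)
$\left(-8805 + \left(x{\left(-8 \right)} 17 + 20\right)\right) + 23042 = \left(-8805 + \left(4 \left(-8\right) 17 + 20\right)\right) + 23042 = \left(-8805 + \left(\left(-32\right) 17 + 20\right)\right) + 23042 = \left(-8805 + \left(-544 + 20\right)\right) + 23042 = \left(-8805 - 524\right) + 23042 = -9329 + 23042 = 13713$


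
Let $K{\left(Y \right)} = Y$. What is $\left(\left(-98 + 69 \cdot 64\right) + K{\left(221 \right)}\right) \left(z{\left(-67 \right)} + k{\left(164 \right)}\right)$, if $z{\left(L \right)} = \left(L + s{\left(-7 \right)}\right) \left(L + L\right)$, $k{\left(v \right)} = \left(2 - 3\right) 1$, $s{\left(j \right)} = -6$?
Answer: $44395959$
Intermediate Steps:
$k{\left(v \right)} = -1$ ($k{\left(v \right)} = \left(-1\right) 1 = -1$)
$z{\left(L \right)} = 2 L \left(-6 + L\right)$ ($z{\left(L \right)} = \left(L - 6\right) \left(L + L\right) = \left(-6 + L\right) 2 L = 2 L \left(-6 + L\right)$)
$\left(\left(-98 + 69 \cdot 64\right) + K{\left(221 \right)}\right) \left(z{\left(-67 \right)} + k{\left(164 \right)}\right) = \left(\left(-98 + 69 \cdot 64\right) + 221\right) \left(2 \left(-67\right) \left(-6 - 67\right) - 1\right) = \left(\left(-98 + 4416\right) + 221\right) \left(2 \left(-67\right) \left(-73\right) - 1\right) = \left(4318 + 221\right) \left(9782 - 1\right) = 4539 \cdot 9781 = 44395959$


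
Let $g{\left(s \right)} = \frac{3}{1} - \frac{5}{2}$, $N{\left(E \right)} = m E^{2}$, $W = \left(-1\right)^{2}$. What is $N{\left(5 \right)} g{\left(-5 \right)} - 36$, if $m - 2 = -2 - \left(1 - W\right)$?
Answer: $-36$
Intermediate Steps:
$W = 1$
$m = 0$ ($m = 2 - \left(3 - 1\right) = 2 - 2 = 0$)
$N{\left(E \right)} = 0$ ($N{\left(E \right)} = 0 E^{2} = 0$)
$g{\left(s \right)} = \frac{1}{2}$ ($g{\left(s \right)} = 3 \cdot 1 - \frac{5}{2} = 3 - \frac{5}{2} = \frac{1}{2}$)
$N{\left(5 \right)} g{\left(-5 \right)} - 36 = 0 \cdot \frac{1}{2} - 36 = 0 - 36 = -36$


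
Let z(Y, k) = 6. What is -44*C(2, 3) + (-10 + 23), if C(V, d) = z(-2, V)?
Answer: -251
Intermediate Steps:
C(V, d) = 6
-44*C(2, 3) + (-10 + 23) = -44*6 + (-10 + 23) = -264 + 13 = -251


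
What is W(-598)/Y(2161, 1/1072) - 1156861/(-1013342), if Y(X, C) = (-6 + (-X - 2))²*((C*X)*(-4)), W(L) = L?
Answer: 11761454914310669/10302198515434782 ≈ 1.1416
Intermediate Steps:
Y(X, C) = -4*C*X*(-8 - X)² (Y(X, C) = (-6 + (-2 - X))²*(-4*C*X) = (-8 - X)²*(-4*C*X) = -4*C*X*(-8 - X)²)
W(-598)/Y(2161, 1/1072) - 1156861/(-1013342) = -598*(-268/(2161*(8 + 2161)²)) - 1156861/(-1013342) = -598/((-4*1/1072*2161*2169²)) - 1156861*(-1/1013342) = -598/((-4*1/1072*2161*4704561)) + 1156861/1013342 = -598/(-10166556321/268) + 1156861/1013342 = -598*(-268/10166556321) + 1156861/1013342 = 160264/10166556321 + 1156861/1013342 = 11761454914310669/10302198515434782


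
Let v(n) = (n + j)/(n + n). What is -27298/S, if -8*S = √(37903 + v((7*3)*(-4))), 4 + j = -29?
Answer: 436768*√29716498/2122607 ≈ 1121.7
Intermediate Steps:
j = -33 (j = -4 - 29 = -33)
v(n) = (-33 + n)/(2*n) (v(n) = (n - 33)/(n + n) = (-33 + n)/((2*n)) = (-33 + n)*(1/(2*n)) = (-33 + n)/(2*n))
S = -√29716498/224 (S = -√(37903 + (-33 + (7*3)*(-4))/(2*(((7*3)*(-4)))))/8 = -√(37903 + (-33 + 21*(-4))/(2*((21*(-4)))))/8 = -√(37903 + (½)*(-33 - 84)/(-84))/8 = -√(37903 + (½)*(-1/84)*(-117))/8 = -√(37903 + 39/56)/8 = -√29716498/224 ≈ -24.336)
-27298/S = -27298*(-16*√29716498/2122607) = -(-436768)*√29716498/2122607 = 436768*√29716498/2122607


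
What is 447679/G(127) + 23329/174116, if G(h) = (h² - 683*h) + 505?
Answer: -76312550561/12206750412 ≈ -6.2517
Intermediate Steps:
G(h) = 505 + h² - 683*h
447679/G(127) + 23329/174116 = 447679/(505 + 127² - 683*127) + 23329/174116 = 447679/(505 + 16129 - 86741) + 23329*(1/174116) = 447679/(-70107) + 23329/174116 = 447679*(-1/70107) + 23329/174116 = -447679/70107 + 23329/174116 = -76312550561/12206750412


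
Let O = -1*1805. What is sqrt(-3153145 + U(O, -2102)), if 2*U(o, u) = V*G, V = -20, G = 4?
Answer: I*sqrt(3153185) ≈ 1775.7*I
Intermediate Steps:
O = -1805
U(o, u) = -40 (U(o, u) = (-20*4)/2 = (1/2)*(-80) = -40)
sqrt(-3153145 + U(O, -2102)) = sqrt(-3153145 - 40) = sqrt(-3153185) = I*sqrt(3153185)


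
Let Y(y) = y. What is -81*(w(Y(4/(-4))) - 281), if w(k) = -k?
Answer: 22680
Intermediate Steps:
-81*(w(Y(4/(-4))) - 281) = -81*(-4/(-4) - 281) = -81*(-4*(-1)/4 - 281) = -81*(-1*(-1) - 281) = -81*(1 - 281) = -81*(-280) = 22680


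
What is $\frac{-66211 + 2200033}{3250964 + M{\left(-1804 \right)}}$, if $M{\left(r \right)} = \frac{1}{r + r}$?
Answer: $\frac{2566276592}{3909826037} \approx 0.65637$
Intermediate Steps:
$M{\left(r \right)} = \frac{1}{2 r}$
$\frac{-66211 + 2200033}{3250964 + M{\left(-1804 \right)}} = \frac{-66211 + 2200033}{3250964 + \frac{1}{2 \left(-1804\right)}} = \frac{2133822}{3250964 + \frac{1}{2} \left(- \frac{1}{1804}\right)} = \frac{2133822}{3250964 - \frac{1}{3608}} = \frac{2133822}{\frac{11729478111}{3608}} = 2133822 \cdot \frac{3608}{11729478111} = \frac{2566276592}{3909826037}$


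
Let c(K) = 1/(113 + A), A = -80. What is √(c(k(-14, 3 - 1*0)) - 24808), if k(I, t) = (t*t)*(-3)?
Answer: I*√27015879/33 ≈ 157.51*I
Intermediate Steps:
k(I, t) = -3*t² (k(I, t) = t²*(-3) = -3*t²)
c(K) = 1/33 (c(K) = 1/(113 - 80) = 1/33)
√(c(k(-14, 3 - 1*0)) - 24808) = √(1/33 - 24808) = √(-818663/33) = I*√27015879/33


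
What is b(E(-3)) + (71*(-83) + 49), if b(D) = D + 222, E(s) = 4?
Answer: -5618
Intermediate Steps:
b(D) = 222 + D
b(E(-3)) + (71*(-83) + 49) = (222 + 4) + (71*(-83) + 49) = 226 + (-5893 + 49) = 226 - 5844 = -5618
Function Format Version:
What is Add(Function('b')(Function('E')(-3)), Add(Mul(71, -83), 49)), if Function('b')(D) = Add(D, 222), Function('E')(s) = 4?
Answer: -5618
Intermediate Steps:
Function('b')(D) = Add(222, D)
Add(Function('b')(Function('E')(-3)), Add(Mul(71, -83), 49)) = Add(Add(222, 4), Add(Mul(71, -83), 49)) = Add(226, Add(-5893, 49)) = Add(226, -5844) = -5618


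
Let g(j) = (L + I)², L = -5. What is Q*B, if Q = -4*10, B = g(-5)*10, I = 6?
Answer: -400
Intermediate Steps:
g(j) = 1 (g(j) = (-5 + 6)² = 1² = 1)
B = 10 (B = 1*10 = 10)
Q = -40
Q*B = -40*10 = -400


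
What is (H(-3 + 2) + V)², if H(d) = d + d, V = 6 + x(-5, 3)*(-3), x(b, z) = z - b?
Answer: 400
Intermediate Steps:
V = -18 (V = 6 + (3 - 1*(-5))*(-3) = 6 + (3 + 5)*(-3) = 6 + 8*(-3) = 6 - 24 = -18)
H(d) = 2*d
(H(-3 + 2) + V)² = (2*(-3 + 2) - 18)² = (2*(-1) - 18)² = (-2 - 18)² = (-20)² = 400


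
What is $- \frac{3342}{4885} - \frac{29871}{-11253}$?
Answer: $\frac{36104103}{18323635} \approx 1.9704$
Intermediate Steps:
$- \frac{3342}{4885} - \frac{29871}{-11253} = \left(-3342\right) \frac{1}{4885} - - \frac{9957}{3751} = - \frac{3342}{4885} + \frac{9957}{3751} = \frac{36104103}{18323635}$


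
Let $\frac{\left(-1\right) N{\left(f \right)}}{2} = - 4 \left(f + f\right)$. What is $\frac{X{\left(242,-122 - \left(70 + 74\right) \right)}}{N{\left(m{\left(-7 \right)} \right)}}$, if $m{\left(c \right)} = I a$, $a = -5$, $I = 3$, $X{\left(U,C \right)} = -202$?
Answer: $\frac{101}{120} \approx 0.84167$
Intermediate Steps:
$m{\left(c \right)} = -15$ ($m{\left(c \right)} = 3 \left(-5\right) = -15$)
$N{\left(f \right)} = 16 f$ ($N{\left(f \right)} = - 2 \left(- 4 \left(f + f\right)\right) = - 2 \left(- 4 \cdot 2 f\right) = - 2 \left(- 8 f\right) = 16 f$)
$\frac{X{\left(242,-122 - \left(70 + 74\right) \right)}}{N{\left(m{\left(-7 \right)} \right)}} = - \frac{202}{16 \left(-15\right)} = - \frac{202}{-240} = \left(-202\right) \left(- \frac{1}{240}\right) = \frac{101}{120}$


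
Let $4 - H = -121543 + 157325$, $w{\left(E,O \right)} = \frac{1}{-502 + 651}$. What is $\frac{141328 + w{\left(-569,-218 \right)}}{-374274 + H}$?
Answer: $- \frac{7019291}{20365916} \approx -0.34466$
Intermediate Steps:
$w{\left(E,O \right)} = \frac{1}{149}$
$H = -35778$ ($H = 4 - \left(-121543 + 157325\right) = 4 - 35782 = -35778$)
$\frac{141328 + w{\left(-569,-218 \right)}}{-374274 + H} = \frac{141328 + \frac{1}{149}}{-374274 - 35778} = \frac{21057873}{149 \left(-410052\right)} = \frac{21057873}{149} \left(- \frac{1}{410052}\right) = - \frac{7019291}{20365916}$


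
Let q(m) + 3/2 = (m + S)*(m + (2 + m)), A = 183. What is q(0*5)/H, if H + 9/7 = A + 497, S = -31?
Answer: -889/9502 ≈ -0.093559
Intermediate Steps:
q(m) = -3/2 + (-31 + m)*(2 + 2*m) (q(m) = -3/2 + (m - 31)*(m + (2 + m)) = -3/2 + (-31 + m)*(2 + 2*m))
H = 4751/7 (H = -9/7 + (183 + 497) = -9/7 + 680 = 4751/7 ≈ 678.71)
q(0*5)/H = (-127/2 - 0*5 + 2*(0*5)**2)/(4751/7) = (-127/2 - 60*0 + 2*0**2)*(7/4751) = (-127/2 + 0 + 2*0)*(7/4751) = (-127/2 + 0 + 0)*(7/4751) = -127/2*7/4751 = -889/9502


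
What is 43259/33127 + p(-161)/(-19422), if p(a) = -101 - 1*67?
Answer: 140956939/107232099 ≈ 1.3145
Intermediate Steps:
p(a) = -168 (p(a) = -101 - 67 = -168)
43259/33127 + p(-161)/(-19422) = 43259/33127 - 168/(-19422) = 43259*(1/33127) - 168*(-1/19422) = 43259/33127 + 28/3237 = 140956939/107232099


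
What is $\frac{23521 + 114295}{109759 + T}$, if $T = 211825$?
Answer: $\frac{17227}{40198} \approx 0.42855$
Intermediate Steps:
$\frac{23521 + 114295}{109759 + T} = \frac{23521 + 114295}{109759 + 211825} = \frac{137816}{321584} = 137816 \cdot \frac{1}{321584} = \frac{17227}{40198}$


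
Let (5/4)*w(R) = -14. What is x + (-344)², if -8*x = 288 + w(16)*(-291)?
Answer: 589463/5 ≈ 1.1789e+5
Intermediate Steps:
w(R) = -56/5 (w(R) = (⅘)*(-14) = -56/5)
x = -2217/5 (x = -(288 - 56/5*(-291))/8 = -(288 + 16296/5)/8 = -⅛*17736/5 = -2217/5 ≈ -443.40)
x + (-344)² = -2217/5 + (-344)² = -2217/5 + 118336 = 589463/5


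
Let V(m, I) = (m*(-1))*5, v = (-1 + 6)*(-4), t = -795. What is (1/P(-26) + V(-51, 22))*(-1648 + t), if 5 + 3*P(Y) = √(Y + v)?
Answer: -44193870/71 + 7329*I*√46/71 ≈ -6.2245e+5 + 700.11*I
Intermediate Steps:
v = -20 (v = 5*(-4) = -20)
P(Y) = -5/3 + √(-20 + Y)/3 (P(Y) = -5/3 + √(Y - 20)/3 = -5/3 + √(-20 + Y)/3)
V(m, I) = -5*m (V(m, I) = -m*5 = -5*m)
(1/P(-26) + V(-51, 22))*(-1648 + t) = (1/(-5/3 + √(-20 - 26)/3) - 5*(-51))*(-1648 - 795) = (1/(-5/3 + √(-46)/3) + 255)*(-2443) = (1/(-5/3 + (I*√46)/3) + 255)*(-2443) = (1/(-5/3 + I*√46/3) + 255)*(-2443) = (255 + 1/(-5/3 + I*√46/3))*(-2443) = -622965 - 2443/(-5/3 + I*√46/3)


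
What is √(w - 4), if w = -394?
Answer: I*√398 ≈ 19.95*I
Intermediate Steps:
√(w - 4) = √(-394 - 4) = √(-398) = I*√398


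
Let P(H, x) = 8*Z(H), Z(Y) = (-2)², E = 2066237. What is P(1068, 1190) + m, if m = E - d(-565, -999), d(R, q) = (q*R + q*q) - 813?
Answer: 504646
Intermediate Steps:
Z(Y) = 4
d(R, q) = -813 + q² + R*q (d(R, q) = (R*q + q²) - 813 = (q² + R*q) - 813 = -813 + q² + R*q)
P(H, x) = 32 (P(H, x) = 8*4 = 32)
m = 504614 (m = 2066237 - (-813 + (-999)² - 565*(-999)) = 2066237 - (-813 + 998001 + 564435) = 2066237 - 1*1561623 = 2066237 - 1561623 = 504614)
P(1068, 1190) + m = 32 + 504614 = 504646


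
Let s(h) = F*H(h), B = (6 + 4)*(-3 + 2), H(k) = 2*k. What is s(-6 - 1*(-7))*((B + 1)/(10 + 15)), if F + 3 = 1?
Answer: 36/25 ≈ 1.4400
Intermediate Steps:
F = -2 (F = -3 + 1 = -2)
B = -10 (B = 10*(-1) = -10)
s(h) = -4*h
s(-6 - 1*(-7))*((B + 1)/(10 + 15)) = (-4*(-6 - 1*(-7)))*((-10 + 1)/(10 + 15)) = (-4*(-6 + 7))*(-9/25) = (-4*1)*(-9*1/25) = -4*(-9/25) = 36/25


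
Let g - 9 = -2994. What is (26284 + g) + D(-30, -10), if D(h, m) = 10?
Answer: 23309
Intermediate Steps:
g = -2985 (g = 9 - 2994 = -2985)
(26284 + g) + D(-30, -10) = (26284 - 2985) + 10 = 23299 + 10 = 23309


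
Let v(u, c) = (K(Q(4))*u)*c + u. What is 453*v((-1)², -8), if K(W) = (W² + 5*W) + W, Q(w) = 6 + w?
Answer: -579387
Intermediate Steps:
K(W) = W² + 6*W
v(u, c) = u + 160*c*u (v(u, c) = (((6 + 4)*(6 + (6 + 4)))*u)*c + u = ((10*(6 + 10))*u)*c + u = ((10*16)*u)*c + u = (160*u)*c + u = 160*c*u + u = u + 160*c*u)
453*v((-1)², -8) = 453*((-1)²*(1 + 160*(-8))) = 453*(1*(1 - 1280)) = 453*(1*(-1279)) = 453*(-1279) = -579387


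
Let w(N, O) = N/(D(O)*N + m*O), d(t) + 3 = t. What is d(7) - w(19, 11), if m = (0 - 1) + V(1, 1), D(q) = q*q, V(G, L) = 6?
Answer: 9397/2354 ≈ 3.9919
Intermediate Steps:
D(q) = q²
d(t) = -3 + t
m = 5 (m = (0 - 1) + 6 = -1 + 6 = 5)
w(N, O) = N/(5*O + N*O²) (w(N, O) = N/(O²*N + 5*O) = N/(N*O² + 5*O) = N/(5*O + N*O²))
d(7) - w(19, 11) = (-3 + 7) - 19/(11*(5 + 19*11)) = 4 - 19/(11*(5 + 209)) = 4 - 19/(11*214) = 4 - 1*19/2354 = 4 - 19/2354 = 9397/2354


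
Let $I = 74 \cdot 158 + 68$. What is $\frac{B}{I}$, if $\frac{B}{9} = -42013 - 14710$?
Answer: $- \frac{170169}{3920} \approx -43.41$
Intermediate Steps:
$B = -510507$ ($B = 9 \left(-42013 - 14710\right) = 9 \left(-56723\right) = -510507$)
$I = 11760$ ($I = 11692 + 68 = 11760$)
$\frac{B}{I} = - \frac{510507}{11760} = \left(-510507\right) \frac{1}{11760} = - \frac{170169}{3920}$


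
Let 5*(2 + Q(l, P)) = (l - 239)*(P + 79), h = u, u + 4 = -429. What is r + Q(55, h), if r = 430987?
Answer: 2220061/5 ≈ 4.4401e+5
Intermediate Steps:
u = -433 (u = -4 - 429 = -433)
h = -433
Q(l, P) = -2 + (-239 + l)*(79 + P)/5 (Q(l, P) = -2 + ((l - 239)*(P + 79))/5 = -2 + ((-239 + l)*(79 + P))/5 = -2 + (-239 + l)*(79 + P)/5)
r + Q(55, h) = 430987 + (-18891/5 - 239/5*(-433) + (79/5)*55 + (⅕)*(-433)*55) = 430987 + (-18891/5 + 103487/5 + 869 - 4763) = 430987 + 65126/5 = 2220061/5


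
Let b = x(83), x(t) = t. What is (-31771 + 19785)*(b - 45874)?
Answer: 548850926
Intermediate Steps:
b = 83
(-31771 + 19785)*(b - 45874) = (-31771 + 19785)*(83 - 45874) = -11986*(-45791) = 548850926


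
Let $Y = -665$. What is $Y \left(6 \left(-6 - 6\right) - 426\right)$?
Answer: $331170$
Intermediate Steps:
$Y \left(6 \left(-6 - 6\right) - 426\right) = - 665 \left(6 \left(-6 - 6\right) - 426\right) = - 665 \left(6 \left(-12\right) - 426\right) = - 665 \left(-72 - 426\right) = \left(-665\right) \left(-498\right) = 331170$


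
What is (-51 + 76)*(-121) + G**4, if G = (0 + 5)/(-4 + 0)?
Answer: -773775/256 ≈ -3022.6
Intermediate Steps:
G = -5/4 (G = 5/(-4) = 5*(-1/4) = -5/4 ≈ -1.2500)
(-51 + 76)*(-121) + G**4 = (-51 + 76)*(-121) + (-5/4)**4 = 25*(-121) + 625/256 = -3025 + 625/256 = -773775/256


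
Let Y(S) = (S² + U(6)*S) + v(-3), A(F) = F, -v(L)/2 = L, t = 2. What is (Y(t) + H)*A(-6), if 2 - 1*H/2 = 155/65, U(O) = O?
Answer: -1656/13 ≈ -127.38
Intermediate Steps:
v(L) = -2*L
Y(S) = 6 + S² + 6*S (Y(S) = (S² + 6*S) - 2*(-3) = (S² + 6*S) + 6 = 6 + S² + 6*S)
H = -10/13 (H = 4 - 310/65 = 4 - 2*31/13 = 4 - 62/13 = -10/13 ≈ -0.76923)
(Y(t) + H)*A(-6) = ((6 + 2² + 6*2) - 10/13)*(-6) = ((6 + 4 + 12) - 10/13)*(-6) = (22 - 10/13)*(-6) = (276/13)*(-6) = -1656/13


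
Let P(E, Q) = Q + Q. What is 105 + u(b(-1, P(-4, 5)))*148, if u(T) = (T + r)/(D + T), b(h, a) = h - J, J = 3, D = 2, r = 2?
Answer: 253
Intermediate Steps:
P(E, Q) = 2*Q
b(h, a) = -3 + h (b(h, a) = h - 1*3 = h - 3 = -3 + h)
u(T) = 1 (u(T) = (T + 2)/(2 + T) = (2 + T)/(2 + T) = 1)
105 + u(b(-1, P(-4, 5)))*148 = 105 + 1*148 = 105 + 148 = 253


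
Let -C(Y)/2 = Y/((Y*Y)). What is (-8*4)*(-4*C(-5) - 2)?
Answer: 576/5 ≈ 115.20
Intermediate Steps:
C(Y) = -2/Y (C(Y) = -2*Y/(Y*Y) = -2*Y/(Y²) = -2*Y/Y² = -2/Y)
(-8*4)*(-4*C(-5) - 2) = (-8*4)*(-(-8)/(-5) - 2) = -32*(-(-8)*(-1)/5 - 2) = -32*(-4*⅖ - 2) = -32*(-8/5 - 2) = -32*(-18/5) = 576/5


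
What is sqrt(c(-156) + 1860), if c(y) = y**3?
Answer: 2*I*sqrt(948639) ≈ 1948.0*I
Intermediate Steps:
sqrt(c(-156) + 1860) = sqrt((-156)**3 + 1860) = sqrt(-3796416 + 1860) = sqrt(-3794556) = 2*I*sqrt(948639)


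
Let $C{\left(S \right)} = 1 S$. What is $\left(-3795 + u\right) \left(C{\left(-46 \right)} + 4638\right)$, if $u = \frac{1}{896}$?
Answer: $- \frac{139413079}{8} \approx -1.7427 \cdot 10^{7}$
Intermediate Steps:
$C{\left(S \right)} = S$
$u = \frac{1}{896} \approx 0.0011161$
$\left(-3795 + u\right) \left(C{\left(-46 \right)} + 4638\right) = \left(-3795 + \frac{1}{896}\right) \left(-46 + 4638\right) = \left(- \frac{3400319}{896}\right) 4592 = - \frac{139413079}{8}$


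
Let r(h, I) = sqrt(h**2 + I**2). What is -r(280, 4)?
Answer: -52*sqrt(29) ≈ -280.03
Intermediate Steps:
r(h, I) = sqrt(I**2 + h**2)
-r(280, 4) = -sqrt(4**2 + 280**2) = -sqrt(16 + 78400) = -sqrt(78416) = -52*sqrt(29)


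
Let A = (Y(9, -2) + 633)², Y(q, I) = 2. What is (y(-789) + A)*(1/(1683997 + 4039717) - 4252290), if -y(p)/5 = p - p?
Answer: -9814049648094915275/5723714 ≈ -1.7146e+12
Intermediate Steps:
A = 403225 (A = (2 + 633)² = 635² = 403225)
y(p) = 0 (y(p) = -5*(p - p) = -5*0 = 0)
(y(-789) + A)*(1/(1683997 + 4039717) - 4252290) = (0 + 403225)*(1/(1683997 + 4039717) - 4252290) = 403225*(1/5723714 - 4252290) = 403225*(-24338891805059/5723714) = -9814049648094915275/5723714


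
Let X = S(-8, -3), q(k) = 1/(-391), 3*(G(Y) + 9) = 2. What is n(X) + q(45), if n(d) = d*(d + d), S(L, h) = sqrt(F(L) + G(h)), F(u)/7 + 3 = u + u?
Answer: -331571/1173 ≈ -282.67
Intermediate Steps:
F(u) = -21 + 14*u (F(u) = -21 + 7*(u + u) = -21 + 7*(2*u) = -21 + 14*u)
G(Y) = -25/3 (G(Y) = -9 + (1/3)*2 = -9 + 2/3 = -25/3)
q(k) = -1/391
S(L, h) = sqrt(-88/3 + 14*L) (S(L, h) = sqrt((-21 + 14*L) - 25/3) = sqrt(-88/3 + 14*L))
X = 2*I*sqrt(318)/3 (X = sqrt(-264 + 126*(-8))/3 = sqrt(-264 - 1008)/3 = sqrt(-1272)/3 = (2*I*sqrt(318))/3 = 2*I*sqrt(318)/3 ≈ 11.888*I)
n(d) = 2*d**2 (n(d) = d*(2*d) = 2*d**2)
n(X) + q(45) = 2*(2*I*sqrt(318)/3)**2 - 1/391 = 2*(-424/3) - 1/391 = -848/3 - 1/391 = -331571/1173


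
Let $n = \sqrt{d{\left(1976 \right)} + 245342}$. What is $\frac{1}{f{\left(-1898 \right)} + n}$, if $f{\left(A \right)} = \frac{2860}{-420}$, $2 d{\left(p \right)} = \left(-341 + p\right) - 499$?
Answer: $\frac{3003}{108425861} + \frac{441 \sqrt{245910}}{108425861} \approx 0.0020446$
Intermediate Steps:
$d{\left(p \right)} = -420 + \frac{p}{2}$ ($d{\left(p \right)} = \frac{\left(-341 + p\right) - 499}{2} = \frac{-840 + p}{2} = -420 + \frac{p}{2}$)
$f{\left(A \right)} = - \frac{143}{21}$ ($f{\left(A \right)} = 2860 \left(- \frac{1}{420}\right) = - \frac{143}{21}$)
$n = \sqrt{245910}$ ($n = \sqrt{\left(-420 + \frac{1}{2} \cdot 1976\right) + 245342} = \sqrt{\left(-420 + 988\right) + 245342} = \sqrt{568 + 245342} = \sqrt{245910} \approx 495.89$)
$\frac{1}{f{\left(-1898 \right)} + n} = \frac{1}{- \frac{143}{21} + \sqrt{245910}}$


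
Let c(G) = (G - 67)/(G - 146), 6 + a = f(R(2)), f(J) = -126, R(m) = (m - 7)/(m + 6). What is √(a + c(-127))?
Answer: I*√9784866/273 ≈ 11.458*I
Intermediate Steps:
R(m) = (-7 + m)/(6 + m)
a = -132 (a = -6 - 126 = -132)
c(G) = (-67 + G)/(-146 + G)
√(a + c(-127)) = √(-132 + (-67 - 127)/(-146 - 127)) = √(-132 - 194/(-273)) = √(-132 - 1/273*(-194)) = √(-132 + 194/273) = √(-35842/273) = I*√9784866/273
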